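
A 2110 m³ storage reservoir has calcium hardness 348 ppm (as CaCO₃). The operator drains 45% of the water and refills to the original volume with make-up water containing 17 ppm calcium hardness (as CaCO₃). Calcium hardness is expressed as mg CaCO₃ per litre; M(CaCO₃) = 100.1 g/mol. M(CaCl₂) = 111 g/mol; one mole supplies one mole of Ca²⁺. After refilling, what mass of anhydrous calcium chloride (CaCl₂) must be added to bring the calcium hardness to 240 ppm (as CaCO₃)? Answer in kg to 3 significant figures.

95.8 kg

Volume: 2110 m³ = 2,110,000 L.
After draining 45% and refilling: 348 × 0.55 + 17 × 0.45 = 199.05 ppm.
Deficit to target: 240 − 199.05 = 40.95 mg/L.
As CaCO₃: 40.95 mg/L × 2,110,000 L = 86,400 g; ÷ 100.1 = 863.2 mol Ca²⁺.
Mass: 863.2 × 111 = 95,810 g.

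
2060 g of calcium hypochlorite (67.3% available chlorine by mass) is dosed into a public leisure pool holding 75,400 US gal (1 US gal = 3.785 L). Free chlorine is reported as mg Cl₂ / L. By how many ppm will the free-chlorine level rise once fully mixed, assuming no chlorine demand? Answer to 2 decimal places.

Volume: 75,400 US gal × 3.785 L/gal = 285,389 L.
Available chlorine delivered: 2060 g × 0.673 = 1386 g as Cl₂.
Concentration rise: 1386 g / 285,389 L = 4.858 mg/L = 4.86 ppm.

4.86 ppm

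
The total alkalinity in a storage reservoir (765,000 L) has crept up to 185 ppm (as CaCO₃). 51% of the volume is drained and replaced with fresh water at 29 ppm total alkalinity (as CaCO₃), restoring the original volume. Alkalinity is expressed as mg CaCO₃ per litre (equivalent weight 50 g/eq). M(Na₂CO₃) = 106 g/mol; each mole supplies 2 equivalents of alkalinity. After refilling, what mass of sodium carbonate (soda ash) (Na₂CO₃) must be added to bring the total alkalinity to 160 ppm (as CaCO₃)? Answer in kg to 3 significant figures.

After draining 51% and refilling: 185 × 0.49 + 29 × 0.51 = 105.44 ppm.
Deficit to target: 160 − 105.44 = 54.56 mg/L.
As CaCO₃: 54.56 mg/L × 765,000 L = 41,740 g; ÷ 50 g/eq ÷ 2 = 417.4 mol Na₂CO₃.
Mass: 417.4 × 106 = 44,240 g.

44.2 kg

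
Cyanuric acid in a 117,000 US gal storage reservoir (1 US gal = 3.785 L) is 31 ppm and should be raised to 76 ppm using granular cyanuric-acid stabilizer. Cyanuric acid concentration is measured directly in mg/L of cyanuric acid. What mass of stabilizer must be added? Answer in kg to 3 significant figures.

19.9 kg

Volume: 117,000 US gal × 3.785 L/gal = 442,845 L.
CYA to add: (76 − 31) = 45 mg/L × 442,845 L = 19,930 g cyanuric acid.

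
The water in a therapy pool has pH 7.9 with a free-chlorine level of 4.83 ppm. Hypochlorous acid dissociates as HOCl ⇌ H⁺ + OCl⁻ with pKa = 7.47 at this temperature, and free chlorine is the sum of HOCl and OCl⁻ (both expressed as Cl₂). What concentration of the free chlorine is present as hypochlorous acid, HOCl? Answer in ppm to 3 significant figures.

1.31 ppm

[OCl⁻]/[HOCl] = 10^(pH − pKa) = 10^(7.9 − 7.47) = 10^0.43 = 2.692.
Fraction as HOCl = 1 / (1 + 2.692) = 0.2709.
HOCl = 0.2709 × 4.83 ppm = 1.308 ppm.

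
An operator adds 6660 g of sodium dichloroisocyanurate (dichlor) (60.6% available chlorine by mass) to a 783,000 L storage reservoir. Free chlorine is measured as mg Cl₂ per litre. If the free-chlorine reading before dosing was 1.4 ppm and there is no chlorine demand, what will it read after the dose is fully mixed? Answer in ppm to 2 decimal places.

6.55 ppm

Available chlorine delivered: 6660 g × 0.606 = 4036 g as Cl₂.
Concentration rise: 4036 g / 783,000 L = 5.154 mg/L = 5.15 ppm.
Final FC: 1.4 + 5.15 = 6.55 ppm.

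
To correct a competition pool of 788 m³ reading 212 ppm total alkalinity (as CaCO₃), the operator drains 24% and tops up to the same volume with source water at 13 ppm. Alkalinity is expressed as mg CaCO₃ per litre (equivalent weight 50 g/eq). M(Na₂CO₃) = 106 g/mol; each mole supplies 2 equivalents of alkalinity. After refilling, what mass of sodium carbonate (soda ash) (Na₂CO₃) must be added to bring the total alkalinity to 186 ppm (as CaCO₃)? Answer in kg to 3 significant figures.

18.2 kg

Volume: 788 m³ = 788,000 L.
After draining 24% and refilling: 212 × 0.76 + 13 × 0.24 = 164.24 ppm.
Deficit to target: 186 − 164.24 = 21.76 mg/L.
As CaCO₃: 21.76 mg/L × 788,000 L = 17,150 g; ÷ 50 g/eq ÷ 2 = 171.5 mol Na₂CO₃.
Mass: 171.5 × 106 = 18,180 g.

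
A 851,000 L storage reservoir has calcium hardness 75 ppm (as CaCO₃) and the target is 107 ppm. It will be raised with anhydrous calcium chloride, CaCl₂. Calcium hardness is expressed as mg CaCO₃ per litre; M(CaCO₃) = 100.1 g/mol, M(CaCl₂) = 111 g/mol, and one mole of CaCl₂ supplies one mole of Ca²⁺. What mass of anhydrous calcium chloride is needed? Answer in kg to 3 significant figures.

Hardness to add: (107 − 75) = 32 mg/L as CaCO₃ × 851,000 L = 27,230 g as CaCO₃.
Moles of Ca²⁺ (1 mol Ca²⁺ ≡ 1 mol CaCO₃): 27,230 / 100.1 g/mol = 272 mol.
Mass of CaCl₂: 272 × 111 = 30,200 g.

30.2 kg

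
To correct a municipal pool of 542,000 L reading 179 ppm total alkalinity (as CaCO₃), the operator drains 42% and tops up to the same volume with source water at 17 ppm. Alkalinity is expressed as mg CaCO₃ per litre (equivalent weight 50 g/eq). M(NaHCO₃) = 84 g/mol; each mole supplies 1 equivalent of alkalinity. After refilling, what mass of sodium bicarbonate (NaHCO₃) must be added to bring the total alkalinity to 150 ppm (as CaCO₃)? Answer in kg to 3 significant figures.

35.5 kg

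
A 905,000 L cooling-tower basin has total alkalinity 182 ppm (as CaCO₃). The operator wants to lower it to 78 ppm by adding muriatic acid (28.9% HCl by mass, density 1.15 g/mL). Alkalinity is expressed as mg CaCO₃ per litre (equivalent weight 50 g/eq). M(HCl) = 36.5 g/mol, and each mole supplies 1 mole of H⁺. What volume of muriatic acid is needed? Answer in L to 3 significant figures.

207 L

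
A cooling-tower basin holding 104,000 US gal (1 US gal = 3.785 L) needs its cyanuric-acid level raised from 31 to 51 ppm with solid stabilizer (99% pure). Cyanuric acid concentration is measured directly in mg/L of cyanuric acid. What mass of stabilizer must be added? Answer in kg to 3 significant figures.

7.95 kg

Volume: 104,000 US gal × 3.785 L/gal = 393,640 L.
CYA to add: (51 − 31) = 20 mg/L × 393,640 L = 7873 g cyanuric acid.
At 99% purity: 7873 / 0.99 = 7952 g product.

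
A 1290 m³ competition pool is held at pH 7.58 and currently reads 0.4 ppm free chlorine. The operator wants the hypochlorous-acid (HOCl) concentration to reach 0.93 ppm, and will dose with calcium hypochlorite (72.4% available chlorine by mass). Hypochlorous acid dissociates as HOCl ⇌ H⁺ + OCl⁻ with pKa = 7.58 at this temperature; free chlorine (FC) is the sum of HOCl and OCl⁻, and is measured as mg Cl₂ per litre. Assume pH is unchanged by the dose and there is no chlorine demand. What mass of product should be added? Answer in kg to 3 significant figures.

Volume: 1290 m³ = 1,290,000 L.
[OCl⁻]/[HOCl] = 10^(pH − pKa) = 10^(7.58 − 7.58) = 1; fraction as HOCl = 1/(1 + 1) = 0.5.
Free chlorine required for 0.93 ppm HOCl: 0.93 / 0.5 = 1.86 ppm.
FC to add: 1.86 − 0.4 = 1.46 mg/L as Cl₂.
Cl₂ equivalent: 1.46 mg/L × 1,290,000 L = 1883 g.
Product at 72.4% available Cl: 1883 / 0.724 = 2601 g.

2.60 kg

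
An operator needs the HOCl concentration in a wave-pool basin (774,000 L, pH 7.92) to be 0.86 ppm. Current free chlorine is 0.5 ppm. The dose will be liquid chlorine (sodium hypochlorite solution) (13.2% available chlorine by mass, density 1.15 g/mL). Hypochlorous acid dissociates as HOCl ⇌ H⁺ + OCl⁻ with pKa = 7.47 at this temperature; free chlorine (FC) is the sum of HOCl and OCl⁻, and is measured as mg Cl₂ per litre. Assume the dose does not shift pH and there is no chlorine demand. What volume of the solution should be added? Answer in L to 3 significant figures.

14.2 L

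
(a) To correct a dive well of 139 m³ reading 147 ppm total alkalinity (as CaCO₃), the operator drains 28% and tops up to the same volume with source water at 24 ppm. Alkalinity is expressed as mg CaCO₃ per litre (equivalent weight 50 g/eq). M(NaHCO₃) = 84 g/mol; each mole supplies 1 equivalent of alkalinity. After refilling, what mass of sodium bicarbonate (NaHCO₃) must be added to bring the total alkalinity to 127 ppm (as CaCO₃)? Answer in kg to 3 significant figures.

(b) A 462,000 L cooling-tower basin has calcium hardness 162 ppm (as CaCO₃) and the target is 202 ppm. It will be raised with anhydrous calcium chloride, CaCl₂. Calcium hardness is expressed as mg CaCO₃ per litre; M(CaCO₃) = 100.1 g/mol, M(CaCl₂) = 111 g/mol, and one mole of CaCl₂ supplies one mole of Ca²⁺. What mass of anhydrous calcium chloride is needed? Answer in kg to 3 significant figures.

(a) Volume: 139 m³ = 139,000 L.
(a) After draining 28% and refilling: 147 × 0.72 + 24 × 0.28 = 112.56 ppm.
(a) Deficit to target: 127 − 112.56 = 14.44 mg/L.
(a) As CaCO₃: 14.44 mg/L × 139,000 L = 2007 g; ÷ 50 g/eq ÷ 1 = 40.14 mol NaHCO₃.
(a) Mass: 40.14 × 84 = 3372 g.

(b) Hardness to add: (202 − 162) = 40 mg/L as CaCO₃ × 462,000 L = 18,480 g as CaCO₃.
(b) Moles of Ca²⁺ (1 mol Ca²⁺ ≡ 1 mol CaCO₃): 18,480 / 100.1 g/mol = 184.6 mol.
(b) Mass of CaCl₂: 184.6 × 111 = 20,490 g.

(a) 3.37 kg; (b) 20.5 kg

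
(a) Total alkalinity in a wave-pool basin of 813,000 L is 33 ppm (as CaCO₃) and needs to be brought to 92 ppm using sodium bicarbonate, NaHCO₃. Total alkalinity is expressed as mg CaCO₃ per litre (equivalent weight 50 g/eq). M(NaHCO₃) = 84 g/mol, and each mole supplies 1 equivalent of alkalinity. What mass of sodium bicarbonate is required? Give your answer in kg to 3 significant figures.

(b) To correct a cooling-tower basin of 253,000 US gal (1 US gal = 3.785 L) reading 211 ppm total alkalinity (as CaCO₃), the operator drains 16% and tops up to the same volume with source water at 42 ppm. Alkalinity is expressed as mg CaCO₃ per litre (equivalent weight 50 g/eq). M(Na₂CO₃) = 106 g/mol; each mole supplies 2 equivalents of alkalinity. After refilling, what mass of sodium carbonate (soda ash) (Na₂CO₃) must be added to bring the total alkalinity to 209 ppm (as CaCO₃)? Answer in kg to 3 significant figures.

(a) 80.6 kg; (b) 25.4 kg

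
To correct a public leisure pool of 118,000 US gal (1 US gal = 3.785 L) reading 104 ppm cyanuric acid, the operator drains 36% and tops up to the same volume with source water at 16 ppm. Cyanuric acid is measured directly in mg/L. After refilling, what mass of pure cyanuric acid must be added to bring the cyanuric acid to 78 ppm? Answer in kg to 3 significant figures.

2.54 kg

Volume: 118,000 US gal × 3.785 L/gal = 446,630 L.
After draining 36% and refilling: 104 × 0.64 + 16 × 0.36 = 72.32 ppm.
Deficit to target: 78 − 72.32 = 5.68 mg/L.
Mass: 5.68 mg/L × 446,630 L = 2537 g cyanuric acid.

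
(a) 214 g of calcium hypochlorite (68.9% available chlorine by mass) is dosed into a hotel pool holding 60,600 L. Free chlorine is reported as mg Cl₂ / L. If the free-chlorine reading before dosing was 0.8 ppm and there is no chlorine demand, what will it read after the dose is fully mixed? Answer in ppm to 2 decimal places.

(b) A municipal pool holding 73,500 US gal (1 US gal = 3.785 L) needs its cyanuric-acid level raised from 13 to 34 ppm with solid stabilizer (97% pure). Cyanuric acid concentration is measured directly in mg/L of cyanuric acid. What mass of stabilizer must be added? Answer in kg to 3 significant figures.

(a) 3.23 ppm; (b) 6.02 kg

(a) Available chlorine delivered: 214 g × 0.689 = 147.4 g as Cl₂.
(a) Concentration rise: 147.4 g / 60,600 L = 2.433 mg/L = 2.43 ppm.
(a) Final FC: 0.8 + 2.43 = 3.23 ppm.

(b) Volume: 73,500 US gal × 3.785 L/gal = 278,198 L.
(b) CYA to add: (34 − 13) = 21 mg/L × 278,198 L = 5842 g cyanuric acid.
(b) At 97% purity: 5842 / 0.97 = 6023 g product.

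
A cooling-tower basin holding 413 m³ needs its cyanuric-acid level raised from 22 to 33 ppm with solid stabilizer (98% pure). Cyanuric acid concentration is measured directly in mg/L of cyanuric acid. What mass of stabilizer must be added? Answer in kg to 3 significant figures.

4.64 kg

Volume: 413 m³ = 413,000 L.
CYA to add: (33 − 22) = 11 mg/L × 413,000 L = 4543 g cyanuric acid.
At 98% purity: 4543 / 0.98 = 4636 g product.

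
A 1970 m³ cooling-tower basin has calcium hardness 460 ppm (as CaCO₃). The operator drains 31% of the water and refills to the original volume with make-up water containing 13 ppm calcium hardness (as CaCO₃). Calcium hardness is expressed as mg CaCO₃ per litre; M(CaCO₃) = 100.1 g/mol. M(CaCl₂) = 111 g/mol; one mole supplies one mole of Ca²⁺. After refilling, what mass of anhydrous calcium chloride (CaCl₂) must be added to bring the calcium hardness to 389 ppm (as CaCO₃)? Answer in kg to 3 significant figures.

Volume: 1970 m³ = 1,970,000 L.
After draining 31% and refilling: 460 × 0.69 + 13 × 0.31 = 321.43 ppm.
Deficit to target: 389 − 321.43 = 67.57 mg/L.
As CaCO₃: 67.57 mg/L × 1,970,000 L = 133,100 g; ÷ 100.1 = 1330 mol Ca²⁺.
Mass: 1330 × 111 = 147,600 g.

148 kg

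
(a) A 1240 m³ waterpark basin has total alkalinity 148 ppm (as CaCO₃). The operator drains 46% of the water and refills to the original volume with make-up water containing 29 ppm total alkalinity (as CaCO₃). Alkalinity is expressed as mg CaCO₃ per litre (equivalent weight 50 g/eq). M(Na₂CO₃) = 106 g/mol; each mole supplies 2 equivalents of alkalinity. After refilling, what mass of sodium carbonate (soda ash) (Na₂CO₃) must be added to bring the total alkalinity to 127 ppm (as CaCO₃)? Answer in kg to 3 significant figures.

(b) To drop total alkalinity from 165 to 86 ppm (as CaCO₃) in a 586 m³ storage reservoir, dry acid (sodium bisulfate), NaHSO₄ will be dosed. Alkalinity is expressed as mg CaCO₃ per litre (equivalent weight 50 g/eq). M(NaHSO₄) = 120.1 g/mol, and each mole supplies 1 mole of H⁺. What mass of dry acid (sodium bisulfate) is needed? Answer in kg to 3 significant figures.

(a) 44.3 kg; (b) 111 kg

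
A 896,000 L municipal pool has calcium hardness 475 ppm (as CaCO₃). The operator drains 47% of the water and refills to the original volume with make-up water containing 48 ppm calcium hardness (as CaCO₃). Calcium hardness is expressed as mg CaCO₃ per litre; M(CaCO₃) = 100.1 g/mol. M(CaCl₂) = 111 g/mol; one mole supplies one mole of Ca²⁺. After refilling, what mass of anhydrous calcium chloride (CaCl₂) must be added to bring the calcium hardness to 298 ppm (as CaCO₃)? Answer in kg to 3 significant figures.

23.5 kg

After draining 47% and refilling: 475 × 0.53 + 48 × 0.47 = 274.31 ppm.
Deficit to target: 298 − 274.31 = 23.69 mg/L.
As CaCO₃: 23.69 mg/L × 896,000 L = 21,230 g; ÷ 100.1 = 212.1 mol Ca²⁺.
Mass: 212.1 × 111 = 23,540 g.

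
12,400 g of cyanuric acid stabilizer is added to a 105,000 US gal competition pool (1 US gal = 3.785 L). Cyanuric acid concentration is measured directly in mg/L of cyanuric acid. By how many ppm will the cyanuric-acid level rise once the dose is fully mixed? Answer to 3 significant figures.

31.2 ppm

Volume: 105,000 US gal × 3.785 L/gal = 397,425 L.
Rise: 12,400 g / 397,425 L × 1000 = 31.2 mg/L.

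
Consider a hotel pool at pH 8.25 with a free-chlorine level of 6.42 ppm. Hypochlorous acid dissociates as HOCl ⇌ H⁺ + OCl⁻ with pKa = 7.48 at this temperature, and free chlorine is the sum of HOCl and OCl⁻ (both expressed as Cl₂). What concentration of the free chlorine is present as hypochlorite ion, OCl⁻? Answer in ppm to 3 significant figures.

5.49 ppm

[OCl⁻]/[HOCl] = 10^(pH − pKa) = 10^(8.25 − 7.48) = 10^0.77 = 5.888.
Fraction as HOCl = 1 / (1 + 5.888) = 0.1452.
OCl⁻ = (1 − 0.1452) × 6.42 ppm = 5.488 ppm.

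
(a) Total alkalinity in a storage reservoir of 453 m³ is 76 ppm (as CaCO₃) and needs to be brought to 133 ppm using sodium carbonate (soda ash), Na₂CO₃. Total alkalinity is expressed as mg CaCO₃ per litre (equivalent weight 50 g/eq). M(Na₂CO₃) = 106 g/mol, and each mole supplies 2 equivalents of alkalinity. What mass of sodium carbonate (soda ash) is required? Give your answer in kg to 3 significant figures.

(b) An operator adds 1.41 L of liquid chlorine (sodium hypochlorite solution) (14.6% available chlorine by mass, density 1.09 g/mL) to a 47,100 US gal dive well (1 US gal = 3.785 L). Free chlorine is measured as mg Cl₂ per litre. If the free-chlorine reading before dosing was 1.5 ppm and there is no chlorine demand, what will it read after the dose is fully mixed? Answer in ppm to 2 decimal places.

(a) Volume: 453 m³ = 453,000 L.
(a) Alkalinity to add: (133 − 76) = 57 mg/L as CaCO₃ × 453,000 L = 25,820 g as CaCO₃.
(a) Equivalents: 25,820 g ÷ 50 g/eq = 516.4 eq.
(a) Each mole of Na₂CO₃ supplies 2 eq, so 516.4 / 2 = 258.2 mol.
(a) Mass: 258.2 mol × 106 g/mol = 27,370 g.

(b) Volume: 47,100 US gal × 3.785 L/gal = 178,274 L.
(b) Mass of solution: 1.41 L × 1000 mL/L × 1.09 g/mL = 1537 g.
(b) Available chlorine delivered: 1537 g × 0.146 = 224.4 g as Cl₂.
(b) Concentration rise: 224.4 g / 178,274 L = 1.259 mg/L = 1.26 ppm.
(b) Final FC: 1.5 + 1.26 = 2.76 ppm.

(a) 27.4 kg; (b) 2.76 ppm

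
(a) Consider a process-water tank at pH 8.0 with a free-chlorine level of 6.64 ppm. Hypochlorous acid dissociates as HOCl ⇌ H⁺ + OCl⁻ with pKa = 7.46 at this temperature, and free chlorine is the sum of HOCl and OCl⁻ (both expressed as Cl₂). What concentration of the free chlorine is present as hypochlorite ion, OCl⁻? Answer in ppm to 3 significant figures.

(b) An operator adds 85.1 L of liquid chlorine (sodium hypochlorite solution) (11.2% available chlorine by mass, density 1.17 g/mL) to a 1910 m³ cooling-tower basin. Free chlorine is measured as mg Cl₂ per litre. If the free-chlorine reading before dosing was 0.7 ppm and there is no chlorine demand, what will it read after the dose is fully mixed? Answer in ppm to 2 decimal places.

(a) [OCl⁻]/[HOCl] = 10^(pH − pKa) = 10^(8.0 − 7.46) = 10^0.54 = 3.467.
(a) Fraction as HOCl = 1 / (1 + 3.467) = 0.2238.
(a) OCl⁻ = (1 − 0.2238) × 6.64 ppm = 5.154 ppm.

(b) Volume: 1910 m³ = 1,910,000 L.
(b) Mass of solution: 85.1 L × 1000 mL/L × 1.17 g/mL = 99,570 g.
(b) Available chlorine delivered: 99,570 g × 0.112 = 11,150 g as Cl₂.
(b) Concentration rise: 11,150 g / 1,910,000 L = 5.838 mg/L = 5.84 ppm.
(b) Final FC: 0.7 + 5.84 = 6.54 ppm.

(a) 5.15 ppm; (b) 6.54 ppm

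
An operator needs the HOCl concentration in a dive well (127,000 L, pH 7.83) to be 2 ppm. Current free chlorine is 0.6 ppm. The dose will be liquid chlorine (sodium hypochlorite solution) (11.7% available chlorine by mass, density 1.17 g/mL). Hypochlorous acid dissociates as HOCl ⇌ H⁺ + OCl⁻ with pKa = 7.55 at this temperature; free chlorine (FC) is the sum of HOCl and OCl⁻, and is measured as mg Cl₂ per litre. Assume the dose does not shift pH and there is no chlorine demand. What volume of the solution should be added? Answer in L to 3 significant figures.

4.83 L

[OCl⁻]/[HOCl] = 10^(pH − pKa) = 10^(7.83 − 7.55) = 1.905; fraction as HOCl = 1/(1 + 1.905) = 0.3442.
Free chlorine required for 2 ppm HOCl: 2 / 0.3442 = 5.811 ppm.
FC to add: 5.811 − 0.6 = 5.211 mg/L as Cl₂.
Cl₂ equivalent: 5.211 mg/L × 127,000 L = 661.8 g.
Product at 11.7% available Cl: 661.8 / 0.117 = 5656 g.
Volume: 5656 g ÷ 1.17 g/mL = 4834 mL.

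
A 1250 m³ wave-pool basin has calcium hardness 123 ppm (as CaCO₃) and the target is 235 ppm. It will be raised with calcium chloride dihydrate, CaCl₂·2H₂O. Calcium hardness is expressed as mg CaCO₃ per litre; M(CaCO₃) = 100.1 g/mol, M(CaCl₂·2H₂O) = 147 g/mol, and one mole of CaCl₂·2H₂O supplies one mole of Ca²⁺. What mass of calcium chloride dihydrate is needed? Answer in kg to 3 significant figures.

Volume: 1250 m³ = 1,250,000 L.
Hardness to add: (235 − 123) = 112 mg/L as CaCO₃ × 1,250,000 L = 140,000 g as CaCO₃.
Moles of Ca²⁺ (1 mol Ca²⁺ ≡ 1 mol CaCO₃): 140,000 / 100.1 g/mol = 1399 mol.
Mass of CaCl₂·2H₂O: 1399 × 147 = 205,600 g.

206 kg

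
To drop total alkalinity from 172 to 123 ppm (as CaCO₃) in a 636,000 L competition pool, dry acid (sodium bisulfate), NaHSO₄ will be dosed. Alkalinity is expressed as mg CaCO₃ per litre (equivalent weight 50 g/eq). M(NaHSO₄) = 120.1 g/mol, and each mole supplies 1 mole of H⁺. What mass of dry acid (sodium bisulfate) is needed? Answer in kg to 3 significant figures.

Alkalinity to neutralize: (172 − 123) = 49 mg/L as CaCO₃ × 636,000 L = 31,160 g as CaCO₃.
Equivalents of H⁺ required: 31,160 ÷ 50 g/eq = 623.3 eq = 623.3 mol NaHSO₄.
Mass of NaHSO₄: 623.3 × 120.1 = 74,860 g.

74.9 kg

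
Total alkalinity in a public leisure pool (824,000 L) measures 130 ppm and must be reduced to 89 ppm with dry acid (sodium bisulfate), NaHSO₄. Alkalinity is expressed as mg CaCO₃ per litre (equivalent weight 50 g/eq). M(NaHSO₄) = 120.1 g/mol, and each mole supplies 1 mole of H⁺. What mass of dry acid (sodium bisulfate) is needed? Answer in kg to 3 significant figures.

Alkalinity to neutralize: (130 − 89) = 41 mg/L as CaCO₃ × 824,000 L = 33,780 g as CaCO₃.
Equivalents of H⁺ required: 33,780 ÷ 50 g/eq = 675.7 eq = 675.7 mol NaHSO₄.
Mass of NaHSO₄: 675.7 × 120.1 = 81,150 g.

81.1 kg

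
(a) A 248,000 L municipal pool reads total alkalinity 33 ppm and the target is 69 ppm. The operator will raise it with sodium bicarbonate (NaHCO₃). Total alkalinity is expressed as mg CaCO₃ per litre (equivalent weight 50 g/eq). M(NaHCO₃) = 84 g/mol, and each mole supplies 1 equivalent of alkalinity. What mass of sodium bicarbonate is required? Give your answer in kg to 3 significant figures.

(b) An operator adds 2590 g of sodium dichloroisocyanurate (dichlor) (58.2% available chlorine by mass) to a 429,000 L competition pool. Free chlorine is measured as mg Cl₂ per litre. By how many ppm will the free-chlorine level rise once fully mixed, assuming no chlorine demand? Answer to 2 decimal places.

(a) 15.0 kg; (b) 3.51 ppm

(a) Alkalinity to add: (69 − 33) = 36 mg/L as CaCO₃ × 248,000 L = 8928 g as CaCO₃.
(a) Equivalents: 8928 g ÷ 50 g/eq = 178.6 eq.
(a) NaHCO₃ supplies 1 eq per mole → 178.6 mol.
(a) Mass: 178.6 mol × 84 g/mol = 15,000 g.

(b) Available chlorine delivered: 2590 g × 0.582 = 1507 g as Cl₂.
(b) Concentration rise: 1507 g / 429,000 L = 3.514 mg/L = 3.51 ppm.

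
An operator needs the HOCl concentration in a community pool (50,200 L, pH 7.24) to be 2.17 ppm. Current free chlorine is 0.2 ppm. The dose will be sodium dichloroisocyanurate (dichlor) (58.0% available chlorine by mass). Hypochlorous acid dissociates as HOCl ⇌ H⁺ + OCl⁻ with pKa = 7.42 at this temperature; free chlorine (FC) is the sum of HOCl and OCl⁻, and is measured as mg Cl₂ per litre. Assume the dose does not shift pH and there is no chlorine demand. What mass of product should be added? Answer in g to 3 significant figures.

295 g

[OCl⁻]/[HOCl] = 10^(pH − pKa) = 10^(7.24 − 7.42) = 0.6607; fraction as HOCl = 1/(1 + 0.6607) = 0.6022.
Free chlorine required for 2.17 ppm HOCl: 2.17 / 0.6022 = 3.604 ppm.
FC to add: 3.604 − 0.2 = 3.404 mg/L as Cl₂.
Cl₂ equivalent: 3.404 mg/L × 50,200 L = 170.9 g.
Product at 58.0% available Cl: 170.9 / 0.58 = 294.6 g.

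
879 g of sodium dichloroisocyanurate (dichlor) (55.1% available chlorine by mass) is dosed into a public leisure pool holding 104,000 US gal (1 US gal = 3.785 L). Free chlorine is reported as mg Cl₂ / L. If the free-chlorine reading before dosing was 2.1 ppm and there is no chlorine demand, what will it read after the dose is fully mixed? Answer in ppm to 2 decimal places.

3.33 ppm

Volume: 104,000 US gal × 3.785 L/gal = 393,640 L.
Available chlorine delivered: 879 g × 0.551 = 484.3 g as Cl₂.
Concentration rise: 484.3 g / 393,640 L = 1.23 mg/L = 1.23 ppm.
Final FC: 2.1 + 1.23 = 3.33 ppm.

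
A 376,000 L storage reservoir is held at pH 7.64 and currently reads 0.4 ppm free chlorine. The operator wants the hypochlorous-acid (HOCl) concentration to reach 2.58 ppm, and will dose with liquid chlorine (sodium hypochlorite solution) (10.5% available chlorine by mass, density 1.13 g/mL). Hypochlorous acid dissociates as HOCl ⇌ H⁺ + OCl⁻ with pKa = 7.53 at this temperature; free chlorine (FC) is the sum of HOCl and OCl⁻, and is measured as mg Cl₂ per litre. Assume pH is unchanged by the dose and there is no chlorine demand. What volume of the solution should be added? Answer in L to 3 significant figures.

[OCl⁻]/[HOCl] = 10^(pH − pKa) = 10^(7.64 − 7.53) = 1.288; fraction as HOCl = 1/(1 + 1.288) = 0.437.
Free chlorine required for 2.58 ppm HOCl: 2.58 / 0.437 = 5.904 ppm.
FC to add: 5.904 − 0.4 = 5.504 mg/L as Cl₂.
Cl₂ equivalent: 5.504 mg/L × 376,000 L = 2069 g.
Product at 10.5% available Cl: 2069 / 0.105 = 19,710 g.
Volume: 19,710 g ÷ 1.13 g/mL = 17,440 mL.

17.4 L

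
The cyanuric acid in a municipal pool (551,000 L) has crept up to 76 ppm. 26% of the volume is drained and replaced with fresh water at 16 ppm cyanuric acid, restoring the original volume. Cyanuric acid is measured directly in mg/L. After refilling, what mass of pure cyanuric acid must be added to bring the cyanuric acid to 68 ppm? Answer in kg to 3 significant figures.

4.19 kg

After draining 26% and refilling: 76 × 0.74 + 16 × 0.26 = 60.4 ppm.
Deficit to target: 68 − 60.4 = 7.6 mg/L.
Mass: 7.6 mg/L × 551,000 L = 4188 g cyanuric acid.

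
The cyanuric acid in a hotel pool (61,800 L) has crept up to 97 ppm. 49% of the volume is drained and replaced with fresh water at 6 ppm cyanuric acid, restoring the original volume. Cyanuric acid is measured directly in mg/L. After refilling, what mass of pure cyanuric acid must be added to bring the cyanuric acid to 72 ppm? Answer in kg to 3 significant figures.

1.21 kg

After draining 49% and refilling: 97 × 0.51 + 6 × 0.49 = 52.41 ppm.
Deficit to target: 72 − 52.41 = 19.59 mg/L.
Mass: 19.59 mg/L × 61,800 L = 1211 g cyanuric acid.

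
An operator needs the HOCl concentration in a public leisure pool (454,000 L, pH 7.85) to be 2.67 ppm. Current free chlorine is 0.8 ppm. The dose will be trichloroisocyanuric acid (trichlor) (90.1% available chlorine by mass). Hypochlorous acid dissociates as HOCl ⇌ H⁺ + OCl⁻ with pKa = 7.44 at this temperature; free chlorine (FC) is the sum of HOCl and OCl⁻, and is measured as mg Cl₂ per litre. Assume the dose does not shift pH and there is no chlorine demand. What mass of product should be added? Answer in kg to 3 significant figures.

4.40 kg

[OCl⁻]/[HOCl] = 10^(pH − pKa) = 10^(7.85 − 7.44) = 2.57; fraction as HOCl = 1/(1 + 2.57) = 0.2801.
Free chlorine required for 2.67 ppm HOCl: 2.67 / 0.2801 = 9.533 ppm.
FC to add: 9.533 − 0.8 = 8.733 mg/L as Cl₂.
Cl₂ equivalent: 8.733 mg/L × 454,000 L = 3965 g.
Product at 90.1% available Cl: 3965 / 0.901 = 4400 g.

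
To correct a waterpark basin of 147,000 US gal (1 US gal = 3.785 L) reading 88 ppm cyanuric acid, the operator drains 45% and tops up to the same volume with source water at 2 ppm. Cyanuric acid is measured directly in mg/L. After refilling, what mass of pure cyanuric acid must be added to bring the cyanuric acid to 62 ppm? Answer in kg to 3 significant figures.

7.07 kg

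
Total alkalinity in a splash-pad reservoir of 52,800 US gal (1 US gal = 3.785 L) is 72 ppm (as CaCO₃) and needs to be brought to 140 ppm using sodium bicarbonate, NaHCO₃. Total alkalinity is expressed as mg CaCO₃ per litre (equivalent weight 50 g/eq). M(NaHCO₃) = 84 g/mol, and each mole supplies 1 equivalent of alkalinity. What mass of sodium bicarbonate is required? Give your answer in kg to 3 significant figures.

22.8 kg

Volume: 52,800 US gal × 3.785 L/gal = 199,848 L.
Alkalinity to add: (140 − 72) = 68 mg/L as CaCO₃ × 199,848 L = 13,590 g as CaCO₃.
Equivalents: 13,590 g ÷ 50 g/eq = 271.8 eq.
NaHCO₃ supplies 1 eq per mole → 271.8 mol.
Mass: 271.8 mol × 84 g/mol = 22,830 g.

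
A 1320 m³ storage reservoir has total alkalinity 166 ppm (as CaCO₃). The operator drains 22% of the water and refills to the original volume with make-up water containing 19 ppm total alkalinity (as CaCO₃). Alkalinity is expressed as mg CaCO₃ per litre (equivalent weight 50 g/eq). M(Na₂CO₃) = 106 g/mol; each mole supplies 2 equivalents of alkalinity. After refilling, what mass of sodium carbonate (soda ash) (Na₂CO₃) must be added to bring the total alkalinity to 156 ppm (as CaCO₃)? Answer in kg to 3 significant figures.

31.3 kg

Volume: 1320 m³ = 1,320,000 L.
After draining 22% and refilling: 166 × 0.78 + 19 × 0.22 = 133.66 ppm.
Deficit to target: 156 − 133.66 = 22.34 mg/L.
As CaCO₃: 22.34 mg/L × 1,320,000 L = 29,490 g; ÷ 50 g/eq ÷ 2 = 294.9 mol Na₂CO₃.
Mass: 294.9 × 106 = 31,260 g.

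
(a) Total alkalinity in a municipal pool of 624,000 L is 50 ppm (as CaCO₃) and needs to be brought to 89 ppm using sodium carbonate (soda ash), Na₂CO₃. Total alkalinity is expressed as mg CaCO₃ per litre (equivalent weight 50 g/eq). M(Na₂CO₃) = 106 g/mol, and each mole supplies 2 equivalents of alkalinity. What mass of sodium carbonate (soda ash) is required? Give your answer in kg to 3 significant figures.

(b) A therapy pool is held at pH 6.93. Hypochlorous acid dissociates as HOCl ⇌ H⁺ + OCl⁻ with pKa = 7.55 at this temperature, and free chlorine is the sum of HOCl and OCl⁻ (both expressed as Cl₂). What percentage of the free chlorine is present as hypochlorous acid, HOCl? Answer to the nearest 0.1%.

(a) 25.8 kg; (b) 80.7%

(a) Alkalinity to add: (89 − 50) = 39 mg/L as CaCO₃ × 624,000 L = 24,340 g as CaCO₃.
(a) Equivalents: 24,340 g ÷ 50 g/eq = 486.7 eq.
(a) Each mole of Na₂CO₃ supplies 2 eq, so 486.7 / 2 = 243.4 mol.
(a) Mass: 243.4 mol × 106 g/mol = 25,800 g.

(b) [OCl⁻]/[HOCl] = 10^(pH − pKa) = 10^(6.93 − 7.55) = 10^-0.62 = 0.2399.
(b) Fraction as HOCl = 1 / (1 + 0.2399) = 0.8065.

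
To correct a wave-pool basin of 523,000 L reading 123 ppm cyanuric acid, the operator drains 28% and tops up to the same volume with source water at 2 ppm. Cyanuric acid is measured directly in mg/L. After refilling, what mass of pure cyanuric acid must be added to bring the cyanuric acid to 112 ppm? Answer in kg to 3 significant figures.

After draining 28% and refilling: 123 × 0.72 + 2 × 0.28 = 89.12 ppm.
Deficit to target: 112 − 89.12 = 22.88 mg/L.
Mass: 22.88 mg/L × 523,000 L = 11,970 g cyanuric acid.

12.0 kg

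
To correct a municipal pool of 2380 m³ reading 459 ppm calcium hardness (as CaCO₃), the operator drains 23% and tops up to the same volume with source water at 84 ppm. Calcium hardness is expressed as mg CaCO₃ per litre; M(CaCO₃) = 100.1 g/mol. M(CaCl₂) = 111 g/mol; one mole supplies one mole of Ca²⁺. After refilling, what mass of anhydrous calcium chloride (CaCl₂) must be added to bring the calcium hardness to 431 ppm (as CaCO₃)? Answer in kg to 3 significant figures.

154 kg

Volume: 2380 m³ = 2,380,000 L.
After draining 23% and refilling: 459 × 0.77 + 84 × 0.23 = 372.75 ppm.
Deficit to target: 431 − 372.75 = 58.25 mg/L.
As CaCO₃: 58.25 mg/L × 2,380,000 L = 138,600 g; ÷ 100.1 = 1385 mol Ca²⁺.
Mass: 1385 × 111 = 153,700 g.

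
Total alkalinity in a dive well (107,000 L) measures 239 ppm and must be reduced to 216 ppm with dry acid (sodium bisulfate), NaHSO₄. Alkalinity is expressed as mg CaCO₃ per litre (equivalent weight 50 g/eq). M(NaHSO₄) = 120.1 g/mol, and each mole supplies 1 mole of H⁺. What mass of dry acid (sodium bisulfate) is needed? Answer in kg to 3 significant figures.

5.91 kg

Alkalinity to neutralize: (239 − 216) = 23 mg/L as CaCO₃ × 107,000 L = 2461 g as CaCO₃.
Equivalents of H⁺ required: 2461 ÷ 50 g/eq = 49.22 eq = 49.22 mol NaHSO₄.
Mass of NaHSO₄: 49.22 × 120.1 = 5911 g.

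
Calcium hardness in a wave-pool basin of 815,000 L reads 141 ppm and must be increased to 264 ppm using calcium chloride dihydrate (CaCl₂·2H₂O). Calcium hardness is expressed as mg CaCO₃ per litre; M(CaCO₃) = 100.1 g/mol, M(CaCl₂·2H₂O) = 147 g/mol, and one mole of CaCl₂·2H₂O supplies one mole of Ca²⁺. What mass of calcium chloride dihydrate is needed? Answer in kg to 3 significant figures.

147 kg

Hardness to add: (264 − 141) = 123 mg/L as CaCO₃ × 815,000 L = 100,200 g as CaCO₃.
Moles of Ca²⁺ (1 mol Ca²⁺ ≡ 1 mol CaCO₃): 100,200 / 100.1 g/mol = 1001 mol.
Mass of CaCl₂·2H₂O: 1001 × 147 = 147,200 g.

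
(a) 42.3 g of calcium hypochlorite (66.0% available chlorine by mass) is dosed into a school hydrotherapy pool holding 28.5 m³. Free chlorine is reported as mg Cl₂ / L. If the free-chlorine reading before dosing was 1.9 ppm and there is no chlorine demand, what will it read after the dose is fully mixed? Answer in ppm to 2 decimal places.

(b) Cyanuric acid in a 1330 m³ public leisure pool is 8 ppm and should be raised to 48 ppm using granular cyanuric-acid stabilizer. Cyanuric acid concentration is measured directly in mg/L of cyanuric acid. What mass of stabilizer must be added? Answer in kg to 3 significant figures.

(a) Volume: 28.5 m³ = 28,500 L.
(a) Available chlorine delivered: 42.3 g × 0.66 = 27.92 g as Cl₂.
(a) Concentration rise: 27.92 g / 28,500 L = 0.9796 mg/L = 0.98 ppm.
(a) Final FC: 1.9 + 0.98 = 2.88 ppm.

(b) Volume: 1330 m³ = 1,330,000 L.
(b) CYA to add: (48 − 8) = 40 mg/L × 1,330,000 L = 53,200 g cyanuric acid.

(a) 2.88 ppm; (b) 53.2 kg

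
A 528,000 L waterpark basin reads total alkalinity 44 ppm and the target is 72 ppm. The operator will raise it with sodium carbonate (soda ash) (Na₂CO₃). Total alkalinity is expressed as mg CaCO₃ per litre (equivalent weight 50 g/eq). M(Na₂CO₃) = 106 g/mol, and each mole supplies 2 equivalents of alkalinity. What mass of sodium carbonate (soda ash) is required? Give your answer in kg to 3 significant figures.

15.7 kg

Alkalinity to add: (72 − 44) = 28 mg/L as CaCO₃ × 528,000 L = 14,780 g as CaCO₃.
Equivalents: 14,780 g ÷ 50 g/eq = 295.7 eq.
Each mole of Na₂CO₃ supplies 2 eq, so 295.7 / 2 = 147.8 mol.
Mass: 147.8 mol × 106 g/mol = 15,670 g.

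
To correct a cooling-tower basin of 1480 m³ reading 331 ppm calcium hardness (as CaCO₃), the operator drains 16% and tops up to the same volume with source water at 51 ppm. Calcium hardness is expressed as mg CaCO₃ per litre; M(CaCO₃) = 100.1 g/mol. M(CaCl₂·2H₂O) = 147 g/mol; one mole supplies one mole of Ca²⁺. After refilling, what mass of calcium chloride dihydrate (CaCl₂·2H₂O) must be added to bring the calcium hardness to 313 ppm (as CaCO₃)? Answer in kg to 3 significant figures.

58.2 kg

Volume: 1480 m³ = 1,480,000 L.
After draining 16% and refilling: 331 × 0.84 + 51 × 0.16 = 286.2 ppm.
Deficit to target: 313 − 286.2 = 26.8 mg/L.
As CaCO₃: 26.8 mg/L × 1,480,000 L = 39,660 g; ÷ 100.1 = 396.2 mol Ca²⁺.
Mass: 396.2 × 147 = 58,250 g.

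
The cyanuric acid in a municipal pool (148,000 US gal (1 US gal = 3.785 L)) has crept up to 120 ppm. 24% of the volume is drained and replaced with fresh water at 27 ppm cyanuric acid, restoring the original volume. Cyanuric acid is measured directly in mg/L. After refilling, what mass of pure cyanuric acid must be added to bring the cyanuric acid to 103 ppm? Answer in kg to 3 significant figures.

Volume: 148,000 US gal × 3.785 L/gal = 560,180 L.
After draining 24% and refilling: 120 × 0.76 + 27 × 0.24 = 97.68 ppm.
Deficit to target: 103 − 97.68 = 5.32 mg/L.
Mass: 5.32 mg/L × 560,180 L = 2980 g cyanuric acid.

2.98 kg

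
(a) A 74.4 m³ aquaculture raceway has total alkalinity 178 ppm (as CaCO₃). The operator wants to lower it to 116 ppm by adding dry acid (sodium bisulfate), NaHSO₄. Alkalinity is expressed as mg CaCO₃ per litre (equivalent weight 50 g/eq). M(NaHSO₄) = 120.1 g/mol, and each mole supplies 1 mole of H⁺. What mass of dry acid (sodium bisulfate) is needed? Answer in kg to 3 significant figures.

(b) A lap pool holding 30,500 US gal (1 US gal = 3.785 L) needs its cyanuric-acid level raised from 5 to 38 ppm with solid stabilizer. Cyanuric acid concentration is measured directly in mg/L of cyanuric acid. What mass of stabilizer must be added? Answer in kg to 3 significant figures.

(a) Volume: 74.4 m³ = 74,400 L.
(a) Alkalinity to neutralize: (178 − 116) = 62 mg/L as CaCO₃ × 74,400 L = 4613 g as CaCO₃.
(a) Equivalents of H⁺ required: 4613 ÷ 50 g/eq = 92.26 eq = 92.26 mol NaHSO₄.
(a) Mass of NaHSO₄: 92.26 × 120.1 = 11,080 g.

(b) Volume: 30,500 US gal × 3.785 L/gal = 115,442 L.
(b) CYA to add: (38 − 5) = 33 mg/L × 115,442 L = 3810 g cyanuric acid.

(a) 11.1 kg; (b) 3.81 kg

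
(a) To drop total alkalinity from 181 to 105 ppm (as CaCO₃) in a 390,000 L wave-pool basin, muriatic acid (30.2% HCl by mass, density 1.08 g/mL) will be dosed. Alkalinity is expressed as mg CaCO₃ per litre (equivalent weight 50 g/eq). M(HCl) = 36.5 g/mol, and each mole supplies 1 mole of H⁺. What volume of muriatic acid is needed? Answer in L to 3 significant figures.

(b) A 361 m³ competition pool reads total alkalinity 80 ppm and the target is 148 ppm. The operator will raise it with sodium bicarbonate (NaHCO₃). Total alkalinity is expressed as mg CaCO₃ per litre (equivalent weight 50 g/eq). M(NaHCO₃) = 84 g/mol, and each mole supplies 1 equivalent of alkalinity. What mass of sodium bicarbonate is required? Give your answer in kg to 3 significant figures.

(a) 66.3 L; (b) 41.2 kg

(a) Alkalinity to neutralize: (181 − 105) = 76 mg/L as CaCO₃ × 390,000 L = 29,640 g as CaCO₃.
(a) Equivalents of H⁺ required: 29,640 ÷ 50 g/eq = 592.8 eq = 592.8 mol HCl.
(a) Mass of HCl: 592.8 × 36.5 = 21,640 g.
(a) Mass of 30.2% solution: 21,640 / 0.302 = 71,650 g.
(a) Volume: 71,650 g ÷ 1.08 g/mL = 66,340 mL.

(b) Volume: 361 m³ = 361,000 L.
(b) Alkalinity to add: (148 − 80) = 68 mg/L as CaCO₃ × 361,000 L = 24,550 g as CaCO₃.
(b) Equivalents: 24,550 g ÷ 50 g/eq = 491 eq.
(b) NaHCO₃ supplies 1 eq per mole → 491 mol.
(b) Mass: 491 mol × 84 g/mol = 41,240 g.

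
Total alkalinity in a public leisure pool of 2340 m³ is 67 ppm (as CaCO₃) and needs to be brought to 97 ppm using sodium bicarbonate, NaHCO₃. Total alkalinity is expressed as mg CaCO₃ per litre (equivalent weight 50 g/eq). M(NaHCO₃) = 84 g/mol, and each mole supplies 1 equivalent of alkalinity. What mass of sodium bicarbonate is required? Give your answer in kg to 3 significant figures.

Volume: 2340 m³ = 2,340,000 L.
Alkalinity to add: (97 − 67) = 30 mg/L as CaCO₃ × 2,340,000 L = 70,200 g as CaCO₃.
Equivalents: 70,200 g ÷ 50 g/eq = 1404 eq.
NaHCO₃ supplies 1 eq per mole → 1404 mol.
Mass: 1404 mol × 84 g/mol = 117,900 g.

118 kg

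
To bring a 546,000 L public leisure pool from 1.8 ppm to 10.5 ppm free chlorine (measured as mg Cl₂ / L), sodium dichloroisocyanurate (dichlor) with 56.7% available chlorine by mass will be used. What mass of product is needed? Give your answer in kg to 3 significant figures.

8.38 kg

Chlorine deficit: 10.5 − 1.8 = 8.7 ppm = 8.7 mg/L as Cl₂.
Cl₂ equivalent needed: 8.7 mg/L × 546,000 L = 4,750,000 mg = 4750 g.
Product at 56.7% available chlorine: 4750 / 0.567 = 8378 g.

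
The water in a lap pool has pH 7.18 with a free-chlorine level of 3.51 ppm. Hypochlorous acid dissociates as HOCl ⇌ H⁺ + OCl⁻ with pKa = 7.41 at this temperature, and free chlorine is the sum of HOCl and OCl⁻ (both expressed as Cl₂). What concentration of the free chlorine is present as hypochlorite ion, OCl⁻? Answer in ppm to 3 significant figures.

[OCl⁻]/[HOCl] = 10^(pH − pKa) = 10^(7.18 − 7.41) = 10^-0.23 = 0.5888.
Fraction as HOCl = 1 / (1 + 0.5888) = 0.6294.
OCl⁻ = (1 − 0.6294) × 3.51 ppm = 1.301 ppm.

1.30 ppm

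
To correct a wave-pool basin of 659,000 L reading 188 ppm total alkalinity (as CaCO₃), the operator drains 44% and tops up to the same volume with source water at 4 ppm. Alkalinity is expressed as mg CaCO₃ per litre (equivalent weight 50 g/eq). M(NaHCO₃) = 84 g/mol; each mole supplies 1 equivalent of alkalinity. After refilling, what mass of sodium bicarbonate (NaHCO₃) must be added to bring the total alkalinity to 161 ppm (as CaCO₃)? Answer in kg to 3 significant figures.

59.7 kg

After draining 44% and refilling: 188 × 0.56 + 4 × 0.44 = 107.04 ppm.
Deficit to target: 161 − 107.04 = 53.96 mg/L.
As CaCO₃: 53.96 mg/L × 659,000 L = 35,560 g; ÷ 50 g/eq ÷ 1 = 711.2 mol NaHCO₃.
Mass: 711.2 × 84 = 59,740 g.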